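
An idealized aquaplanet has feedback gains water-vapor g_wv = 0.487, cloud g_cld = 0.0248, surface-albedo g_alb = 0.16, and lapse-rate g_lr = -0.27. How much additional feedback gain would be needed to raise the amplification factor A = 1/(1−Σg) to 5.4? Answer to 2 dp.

0.41

Current total gain = 0.4018.
Target gain for A = 5.4: g* = 1 − 1/5.4 = 0.8148.
Additional gain needed = 0.8148 − 0.4018 = 0.41.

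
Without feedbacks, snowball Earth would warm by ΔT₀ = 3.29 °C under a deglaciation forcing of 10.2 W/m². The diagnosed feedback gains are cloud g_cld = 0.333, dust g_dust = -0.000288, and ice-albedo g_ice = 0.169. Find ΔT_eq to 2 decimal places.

Total gain g = 0.333 − 0.000288 + 0.169 = 0.501712.
Amplification A = 1/(1 − 0.501712) = 2.007.
ΔT = 3.29 × 2.007 = 6.60 °C.

6.60 °C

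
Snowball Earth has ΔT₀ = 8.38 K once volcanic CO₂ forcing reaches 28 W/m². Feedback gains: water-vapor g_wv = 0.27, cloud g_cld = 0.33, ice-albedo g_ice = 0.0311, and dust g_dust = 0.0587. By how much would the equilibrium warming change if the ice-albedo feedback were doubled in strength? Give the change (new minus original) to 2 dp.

Original: g = 0.6898, ΔT = 8.38/(1−0.6898) = 27.0148 K.
With doubled ice-albedo: g' = 0.7209, ΔT' = 8.38/(1−0.7209) = 30.0251 K.
Change = 30.0251 − 27.0148 = 3.01 K.

3.01 K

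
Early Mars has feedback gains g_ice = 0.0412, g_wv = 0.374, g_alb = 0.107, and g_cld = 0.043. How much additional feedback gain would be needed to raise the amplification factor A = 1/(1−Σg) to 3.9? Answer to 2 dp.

Current total gain = 0.5652.
Target gain for A = 3.9: g* = 1 − 1/3.9 = 0.7436.
Additional gain needed = 0.7436 − 0.5652 = 0.18.

0.18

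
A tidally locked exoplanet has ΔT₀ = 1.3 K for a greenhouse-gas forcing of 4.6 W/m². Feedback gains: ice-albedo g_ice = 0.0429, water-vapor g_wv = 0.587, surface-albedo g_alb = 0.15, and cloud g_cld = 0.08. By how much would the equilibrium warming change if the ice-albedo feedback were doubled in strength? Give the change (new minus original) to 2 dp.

Original: g = 0.8599, ΔT = 1.3/(1−0.8599) = 9.2791 K.
With doubled ice-albedo: g' = 0.9028, ΔT' = 1.3/(1−0.9028) = 13.3745 K.
Change = 13.3745 − 9.2791 = 4.10 K.

4.10 K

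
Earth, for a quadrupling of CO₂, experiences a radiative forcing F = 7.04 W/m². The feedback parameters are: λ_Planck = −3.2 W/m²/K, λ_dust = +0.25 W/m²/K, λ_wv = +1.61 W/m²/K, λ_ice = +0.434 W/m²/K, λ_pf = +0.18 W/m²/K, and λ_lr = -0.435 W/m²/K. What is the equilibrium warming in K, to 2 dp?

6.06 K

Net feedback parameter λ = (−3.2) + (+0.25) + (+1.61) + (+0.434) + (+0.18) + (-0.435) = -1.161 W/m²/K.
ΔT = −F/λ = −7.04/(-1.161) = 6.06 K.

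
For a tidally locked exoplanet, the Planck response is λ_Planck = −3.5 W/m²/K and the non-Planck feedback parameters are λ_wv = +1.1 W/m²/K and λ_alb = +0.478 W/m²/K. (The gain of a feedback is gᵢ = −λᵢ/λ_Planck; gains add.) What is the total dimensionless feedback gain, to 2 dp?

0.45

Convert to gains: g_wv = 1.1/3.5 = 0.3143; g_alb = 0.478/3.5 = 0.1366.
Total gain g = 0.4509.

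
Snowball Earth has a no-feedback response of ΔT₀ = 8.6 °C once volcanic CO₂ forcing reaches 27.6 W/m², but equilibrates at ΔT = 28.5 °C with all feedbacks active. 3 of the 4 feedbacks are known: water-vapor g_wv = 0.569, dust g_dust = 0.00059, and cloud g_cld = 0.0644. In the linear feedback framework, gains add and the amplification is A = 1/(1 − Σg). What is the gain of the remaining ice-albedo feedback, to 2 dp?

0.06

Amplification A = ΔT/ΔT₀ = 28.5/8.6 = 3.314.
Total gain g = 1 − 1/A = 1 − 1/3.314 = 0.6982.
Known gains sum to 0.569 + 0.00059 + 0.0644 = 0.63399.
g_ice = 0.6982 − 0.63399 = 0.06.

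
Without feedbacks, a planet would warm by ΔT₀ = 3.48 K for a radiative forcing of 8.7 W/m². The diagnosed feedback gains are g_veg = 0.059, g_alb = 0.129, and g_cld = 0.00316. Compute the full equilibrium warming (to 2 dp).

4.30 K

Total gain g = 0.059 + 0.129 + 0.00316 = 0.19116.
Amplification A = 1/(1 − 0.19116) = 1.236.
ΔT = 3.48 × 1.236 = 4.30 K.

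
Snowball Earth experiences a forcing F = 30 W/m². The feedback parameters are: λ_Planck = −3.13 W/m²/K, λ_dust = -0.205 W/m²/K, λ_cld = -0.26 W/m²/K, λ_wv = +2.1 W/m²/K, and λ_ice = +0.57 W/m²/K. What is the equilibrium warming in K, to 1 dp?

Net feedback parameter λ = (−3.13) + (-0.205) + (-0.26) + (+2.1) + (+0.57) = -0.925 W/m²/K.
ΔT = −F/λ = −30/(-0.925) = 32.4 K.

32.4 K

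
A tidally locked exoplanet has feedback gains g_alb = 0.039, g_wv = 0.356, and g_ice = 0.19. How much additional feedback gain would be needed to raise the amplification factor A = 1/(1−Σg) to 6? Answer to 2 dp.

Current total gain = 0.585.
Target gain for A = 6: g* = 1 − 1/6 = 0.8333.
Additional gain needed = 0.8333 − 0.585 = 0.25.

0.25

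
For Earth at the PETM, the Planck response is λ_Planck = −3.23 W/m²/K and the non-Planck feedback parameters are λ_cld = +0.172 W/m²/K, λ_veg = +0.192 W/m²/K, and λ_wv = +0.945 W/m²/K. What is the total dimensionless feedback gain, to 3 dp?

Convert to gains: g_cld = 0.172/3.23 = 0.05325; g_veg = 0.192/3.23 = 0.05944; g_wv = 0.945/3.23 = 0.2926.
Total gain g = 0.40529.

0.405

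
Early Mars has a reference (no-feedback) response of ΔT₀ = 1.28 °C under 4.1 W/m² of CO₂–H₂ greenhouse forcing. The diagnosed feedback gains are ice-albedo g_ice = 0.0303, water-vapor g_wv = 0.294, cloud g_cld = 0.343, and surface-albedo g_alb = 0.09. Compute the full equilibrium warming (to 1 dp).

5.3 °C

Total gain g = 0.0303 + 0.294 + 0.343 + 0.09 = 0.7573.
Amplification A = 1/(1 − 0.7573) = 4.12.
ΔT = 1.28 × 4.12 = 5.3 °C.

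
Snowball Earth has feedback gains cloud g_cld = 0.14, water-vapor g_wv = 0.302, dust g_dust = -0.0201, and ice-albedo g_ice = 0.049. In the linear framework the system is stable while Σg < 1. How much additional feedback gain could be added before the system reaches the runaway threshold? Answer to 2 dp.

Current total gain = 0.14 + 0.302 − 0.0201 + 0.049 = 0.4709.
Margin to runaway = 1 − 0.4709 = 0.53.

0.53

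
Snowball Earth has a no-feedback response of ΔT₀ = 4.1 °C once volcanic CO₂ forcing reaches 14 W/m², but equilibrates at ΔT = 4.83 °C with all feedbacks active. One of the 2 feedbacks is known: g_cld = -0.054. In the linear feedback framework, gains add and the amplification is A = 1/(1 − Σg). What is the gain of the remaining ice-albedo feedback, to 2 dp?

Amplification A = ΔT/ΔT₀ = 4.83/4.1 = 1.178.
Total gain g = 1 − 1/A = 1 − 1/1.178 = 0.1511.
The known gain is -0.054.
g_ice = 0.1511 + 0.054 = 0.21.

0.21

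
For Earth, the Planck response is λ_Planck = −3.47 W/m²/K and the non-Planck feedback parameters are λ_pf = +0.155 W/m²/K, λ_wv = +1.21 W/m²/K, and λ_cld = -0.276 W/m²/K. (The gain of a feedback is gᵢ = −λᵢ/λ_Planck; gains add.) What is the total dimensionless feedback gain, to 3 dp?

Convert to gains: g_pf = 0.155/3.47 = 0.04467; g_wv = 1.21/3.47 = 0.3487; g_cld = -0.276/3.47 = -0.07954.
Total gain g = 0.31383.

0.314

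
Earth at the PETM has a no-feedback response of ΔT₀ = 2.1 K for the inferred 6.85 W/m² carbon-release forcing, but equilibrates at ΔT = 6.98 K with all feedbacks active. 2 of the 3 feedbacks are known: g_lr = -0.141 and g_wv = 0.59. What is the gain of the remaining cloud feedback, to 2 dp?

0.25

Amplification A = ΔT/ΔT₀ = 6.98/2.1 = 3.324.
Total gain g = 1 − 1/A = 1 − 1/3.324 = 0.6992.
Known gains sum to -0.141 + 0.59 = 0.449.
g_cld = 0.6992 − 0.449 = 0.25.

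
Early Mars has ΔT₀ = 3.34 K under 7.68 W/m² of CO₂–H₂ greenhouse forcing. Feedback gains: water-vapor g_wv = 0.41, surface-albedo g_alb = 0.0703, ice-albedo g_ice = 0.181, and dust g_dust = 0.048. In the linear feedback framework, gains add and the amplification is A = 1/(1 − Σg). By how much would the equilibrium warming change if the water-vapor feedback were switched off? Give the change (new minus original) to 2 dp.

Original: g = 0.7093, ΔT = 3.34/(1−0.7093) = 11.4895 K.
Without water-vapor: g' = 0.2993, ΔT' = 3.34/(1−0.2993) = 4.7667 K.
Change = 4.7667 − 11.4895 = -6.72 K.

-6.72 K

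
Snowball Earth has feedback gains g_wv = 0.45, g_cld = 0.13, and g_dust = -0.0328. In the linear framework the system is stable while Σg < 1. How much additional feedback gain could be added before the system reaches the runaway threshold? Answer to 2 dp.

Current total gain = 0.45 + 0.13 − 0.0328 = 0.5472.
Margin to runaway = 1 − 0.5472 = 0.45.

0.45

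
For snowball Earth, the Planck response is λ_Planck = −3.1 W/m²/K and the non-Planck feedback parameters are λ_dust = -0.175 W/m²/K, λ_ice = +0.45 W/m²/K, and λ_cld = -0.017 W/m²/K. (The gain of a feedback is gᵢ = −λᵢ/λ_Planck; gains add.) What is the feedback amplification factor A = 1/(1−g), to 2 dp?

1.09

Convert to gains: g_dust = -0.175/3.1 = -0.05645; g_ice = 0.45/3.1 = 0.1452; g_cld = -0.017/3.1 = -0.005484.
Total gain g = 0.083266.
A = 1/(1 − 0.083266) = 1.09.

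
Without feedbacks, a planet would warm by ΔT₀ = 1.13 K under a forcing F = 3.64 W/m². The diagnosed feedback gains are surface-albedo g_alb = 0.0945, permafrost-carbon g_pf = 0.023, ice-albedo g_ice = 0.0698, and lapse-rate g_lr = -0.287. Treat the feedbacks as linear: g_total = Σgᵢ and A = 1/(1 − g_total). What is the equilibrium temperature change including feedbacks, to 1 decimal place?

1.0 K

Total gain g = 0.0945 + 0.023 + 0.0698 − 0.287 = -0.0997.
Amplification A = 1/(1 + 0.0997) = 0.9093.
ΔT = 1.13 × 0.9093 = 1.0 K.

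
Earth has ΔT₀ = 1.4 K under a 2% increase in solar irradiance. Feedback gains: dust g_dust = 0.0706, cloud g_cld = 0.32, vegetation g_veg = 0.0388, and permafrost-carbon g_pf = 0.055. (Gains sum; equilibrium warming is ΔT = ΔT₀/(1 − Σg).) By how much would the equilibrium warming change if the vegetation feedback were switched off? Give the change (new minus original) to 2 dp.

Original: g = 0.4844, ΔT = 1.4/(1−0.4844) = 2.7153 K.
Without vegetation: g' = 0.4456, ΔT' = 1.4/(1−0.4456) = 2.5253 K.
Change = 2.5253 − 2.7153 = -0.19 K.

-0.19 K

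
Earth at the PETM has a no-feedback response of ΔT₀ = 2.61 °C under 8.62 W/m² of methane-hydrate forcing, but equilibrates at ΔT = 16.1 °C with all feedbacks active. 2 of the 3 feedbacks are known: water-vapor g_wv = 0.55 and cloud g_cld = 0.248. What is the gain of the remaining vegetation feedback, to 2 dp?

Amplification A = ΔT/ΔT₀ = 16.1/2.61 = 6.169.
Total gain g = 1 − 1/A = 1 − 1/6.169 = 0.8379.
Known gains sum to 0.55 + 0.248 = 0.798.
g_veg = 0.8379 − 0.798 = 0.04.

0.04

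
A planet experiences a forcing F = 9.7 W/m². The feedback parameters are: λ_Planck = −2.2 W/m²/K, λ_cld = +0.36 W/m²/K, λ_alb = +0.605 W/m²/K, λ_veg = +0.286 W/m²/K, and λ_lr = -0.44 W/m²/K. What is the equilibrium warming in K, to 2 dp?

Net feedback parameter λ = (−2.2) + (+0.36) + (+0.605) + (+0.286) + (-0.44) = -1.389 W/m²/K.
ΔT = −F/λ = −9.7/(-1.389) = 6.98 K.

6.98 K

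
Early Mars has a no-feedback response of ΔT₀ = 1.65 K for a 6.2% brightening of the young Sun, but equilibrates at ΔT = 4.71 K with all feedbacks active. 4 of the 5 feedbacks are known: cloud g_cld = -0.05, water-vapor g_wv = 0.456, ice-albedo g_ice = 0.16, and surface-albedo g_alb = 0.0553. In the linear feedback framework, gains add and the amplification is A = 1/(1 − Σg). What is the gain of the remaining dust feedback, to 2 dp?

0.03

Amplification A = ΔT/ΔT₀ = 4.71/1.65 = 2.855.
Total gain g = 1 − 1/A = 1 − 1/2.855 = 0.6497.
Known gains sum to -0.05 + 0.456 + 0.16 + 0.0553 = 0.6213.
g_dust = 0.6497 − 0.6213 = 0.03.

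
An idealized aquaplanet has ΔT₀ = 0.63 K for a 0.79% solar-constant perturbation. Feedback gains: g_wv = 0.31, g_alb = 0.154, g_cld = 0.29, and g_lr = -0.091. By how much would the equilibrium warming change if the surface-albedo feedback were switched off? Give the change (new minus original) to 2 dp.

Original: g = 0.663, ΔT = 0.63/(1−0.663) = 1.8694 K.
Without surface-albedo: g' = 0.509, ΔT' = 0.63/(1−0.509) = 1.2831 K.
Change = 1.2831 − 1.8694 = -0.59 K.

-0.59 K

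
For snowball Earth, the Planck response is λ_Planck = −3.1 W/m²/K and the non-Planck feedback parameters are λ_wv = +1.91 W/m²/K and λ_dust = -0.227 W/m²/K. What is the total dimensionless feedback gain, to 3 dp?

0.543

Convert to gains: g_wv = 1.91/3.1 = 0.6161; g_dust = -0.227/3.1 = -0.07323.
Total gain g = 0.54287.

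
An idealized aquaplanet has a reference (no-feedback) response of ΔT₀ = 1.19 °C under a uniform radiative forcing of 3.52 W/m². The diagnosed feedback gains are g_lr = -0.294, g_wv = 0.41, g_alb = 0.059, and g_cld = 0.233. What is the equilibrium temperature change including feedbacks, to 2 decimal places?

Total gain g = -0.294 + 0.41 + 0.059 + 0.233 = 0.408.
Amplification A = 1/(1 − 0.408) = 1.689.
ΔT = 1.19 × 1.689 = 2.01 °C.

2.01 °C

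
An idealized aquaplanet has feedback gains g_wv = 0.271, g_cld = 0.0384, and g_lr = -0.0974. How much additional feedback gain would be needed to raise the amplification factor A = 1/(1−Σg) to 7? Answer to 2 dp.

Current total gain = 0.212.
Target gain for A = 7: g* = 1 − 1/7 = 0.8571.
Additional gain needed = 0.8571 − 0.212 = 0.65.

0.65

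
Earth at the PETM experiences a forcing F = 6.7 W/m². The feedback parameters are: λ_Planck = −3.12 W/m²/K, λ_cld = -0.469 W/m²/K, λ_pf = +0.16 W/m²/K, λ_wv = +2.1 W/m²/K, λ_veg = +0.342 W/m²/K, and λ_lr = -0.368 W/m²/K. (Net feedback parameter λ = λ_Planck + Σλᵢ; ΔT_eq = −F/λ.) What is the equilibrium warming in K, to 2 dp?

4.94 K

Net feedback parameter λ = (−3.12) + (-0.469) + (+0.16) + (+2.1) + (+0.342) + (-0.368) = -1.355 W/m²/K.
ΔT = −F/λ = −6.7/(-1.355) = 4.94 K.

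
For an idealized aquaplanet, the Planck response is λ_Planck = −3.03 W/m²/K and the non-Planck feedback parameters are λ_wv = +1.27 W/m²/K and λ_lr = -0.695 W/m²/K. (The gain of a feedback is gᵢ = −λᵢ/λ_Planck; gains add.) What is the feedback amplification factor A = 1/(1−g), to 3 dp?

Convert to gains: g_wv = 1.27/3.03 = 0.4191; g_lr = -0.695/3.03 = -0.2294.
Total gain g = 0.1897.
A = 1/(1 − 0.1897) = 1.234.

1.234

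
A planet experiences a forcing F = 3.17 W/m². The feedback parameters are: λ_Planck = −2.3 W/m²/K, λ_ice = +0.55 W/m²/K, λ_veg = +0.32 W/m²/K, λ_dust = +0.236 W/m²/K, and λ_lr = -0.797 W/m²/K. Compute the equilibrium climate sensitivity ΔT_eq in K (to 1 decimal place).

1.6 K

Net feedback parameter λ = (−2.3) + (+0.55) + (+0.32) + (+0.236) + (-0.797) = -1.991 W/m²/K.
ΔT = −F/λ = −3.17/(-1.991) = 1.6 K.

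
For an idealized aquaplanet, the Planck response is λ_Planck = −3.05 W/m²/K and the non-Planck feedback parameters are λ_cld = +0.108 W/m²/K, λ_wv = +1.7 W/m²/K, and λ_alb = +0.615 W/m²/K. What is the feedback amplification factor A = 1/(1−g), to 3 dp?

Convert to gains: g_cld = 0.108/3.05 = 0.03541; g_wv = 1.7/3.05 = 0.5574; g_alb = 0.615/3.05 = 0.2016.
Total gain g = 0.79441.
A = 1/(1 − 0.79441) = 4.864.

4.864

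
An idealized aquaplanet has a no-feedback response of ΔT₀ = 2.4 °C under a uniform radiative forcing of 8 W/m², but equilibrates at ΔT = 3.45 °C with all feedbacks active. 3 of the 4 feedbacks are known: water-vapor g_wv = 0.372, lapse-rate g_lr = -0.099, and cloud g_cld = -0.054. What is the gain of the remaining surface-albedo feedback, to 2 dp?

Amplification A = ΔT/ΔT₀ = 3.45/2.4 = 1.438.
Total gain g = 1 − 1/A = 1 − 1/1.438 = 0.3046.
Known gains sum to 0.372 − 0.099 − 0.054 = 0.219.
g_alb = 0.3046 − 0.219 = 0.09.

0.09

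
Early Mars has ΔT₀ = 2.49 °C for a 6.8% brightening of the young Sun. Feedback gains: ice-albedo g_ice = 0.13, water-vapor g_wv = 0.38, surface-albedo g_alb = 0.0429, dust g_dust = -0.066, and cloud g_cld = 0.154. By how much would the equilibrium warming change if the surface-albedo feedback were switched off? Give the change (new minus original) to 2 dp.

-0.74 °C

Original: g = 0.6409, ΔT = 2.49/(1−0.6409) = 6.9340 °C.
Without surface-albedo: g' = 0.598, ΔT' = 2.49/(1−0.598) = 6.1940 °C.
Change = 6.1940 − 6.9340 = -0.74 °C.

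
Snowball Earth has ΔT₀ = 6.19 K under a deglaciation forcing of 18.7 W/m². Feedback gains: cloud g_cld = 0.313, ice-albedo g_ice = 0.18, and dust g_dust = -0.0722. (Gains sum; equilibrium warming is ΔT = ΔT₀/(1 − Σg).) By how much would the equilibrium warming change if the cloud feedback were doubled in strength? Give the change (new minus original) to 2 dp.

Original: g = 0.4208, ΔT = 6.19/(1−0.4208) = 10.6872 K.
With doubled cloud: g' = 0.7338, ΔT' = 6.19/(1−0.7338) = 23.2532 K.
Change = 23.2532 − 10.6872 = 12.57 K.

12.57 K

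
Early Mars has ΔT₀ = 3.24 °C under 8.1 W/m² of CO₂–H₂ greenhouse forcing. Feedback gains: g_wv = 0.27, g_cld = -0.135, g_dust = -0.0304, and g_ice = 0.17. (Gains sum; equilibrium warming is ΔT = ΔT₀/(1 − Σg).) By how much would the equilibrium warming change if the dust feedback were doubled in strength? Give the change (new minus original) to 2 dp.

Original: g = 0.2746, ΔT = 3.24/(1−0.2746) = 4.4665 °C.
With doubled dust: g' = 0.2442, ΔT' = 3.24/(1−0.2442) = 4.2868 °C.
Change = 4.2868 − 4.4665 = -0.18 °C.

-0.18 °C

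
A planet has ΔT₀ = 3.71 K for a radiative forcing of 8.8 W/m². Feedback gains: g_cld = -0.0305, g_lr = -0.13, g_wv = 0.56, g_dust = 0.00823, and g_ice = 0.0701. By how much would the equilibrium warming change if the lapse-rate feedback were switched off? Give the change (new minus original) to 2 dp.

Original: g = 0.47783, ΔT = 3.71/(1−0.47783) = 7.1050 K.
Without lapse-rate: g' = 0.60783, ΔT' = 3.71/(1−0.60783) = 9.4602 K.
Change = 9.4602 − 7.1050 = 2.36 K.

2.36 K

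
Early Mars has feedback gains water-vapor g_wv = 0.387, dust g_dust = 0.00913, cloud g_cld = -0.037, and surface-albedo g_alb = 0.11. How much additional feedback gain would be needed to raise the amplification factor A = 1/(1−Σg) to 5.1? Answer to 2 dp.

Current total gain = 0.46913.
Target gain for A = 5.1: g* = 1 − 1/5.1 = 0.8039.
Additional gain needed = 0.8039 − 0.46913 = 0.33.

0.33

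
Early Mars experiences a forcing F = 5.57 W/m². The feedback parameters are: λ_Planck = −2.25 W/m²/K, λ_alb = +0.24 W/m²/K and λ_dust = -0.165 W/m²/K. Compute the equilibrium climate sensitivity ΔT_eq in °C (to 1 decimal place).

Net feedback parameter λ = (−2.25) + (+0.24) + (-0.165) = -2.175 W/m²/K.
ΔT = −F/λ = −5.57/(-2.175) = 2.6 °C.

2.6 °C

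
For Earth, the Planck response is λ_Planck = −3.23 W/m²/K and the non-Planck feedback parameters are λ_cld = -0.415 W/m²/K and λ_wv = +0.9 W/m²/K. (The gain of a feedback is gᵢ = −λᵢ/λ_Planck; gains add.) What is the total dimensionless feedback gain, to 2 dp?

0.15

Convert to gains: g_cld = -0.415/3.23 = -0.1285; g_wv = 0.9/3.23 = 0.2786.
Total gain g = 0.1501.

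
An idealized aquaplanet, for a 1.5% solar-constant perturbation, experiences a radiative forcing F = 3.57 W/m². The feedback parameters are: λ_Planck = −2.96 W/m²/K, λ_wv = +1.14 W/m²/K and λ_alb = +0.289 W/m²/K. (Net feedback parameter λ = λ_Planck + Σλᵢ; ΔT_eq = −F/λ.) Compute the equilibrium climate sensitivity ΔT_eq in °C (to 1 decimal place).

2.3 °C

Net feedback parameter λ = (−2.96) + (+1.14) + (+0.289) = -1.531 W/m²/K.
ΔT = −F/λ = −3.57/(-1.531) = 2.3 °C.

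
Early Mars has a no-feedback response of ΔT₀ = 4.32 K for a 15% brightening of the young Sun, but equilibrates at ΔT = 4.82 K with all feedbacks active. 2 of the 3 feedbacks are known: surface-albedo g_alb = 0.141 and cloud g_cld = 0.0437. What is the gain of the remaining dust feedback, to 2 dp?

Amplification A = ΔT/ΔT₀ = 4.82/4.32 = 1.116.
Total gain g = 1 − 1/A = 1 − 1/1.116 = 0.1039.
Known gains sum to 0.141 + 0.0437 = 0.1847.
g_dust = 0.1039 − 0.1847 = -0.08.

-0.08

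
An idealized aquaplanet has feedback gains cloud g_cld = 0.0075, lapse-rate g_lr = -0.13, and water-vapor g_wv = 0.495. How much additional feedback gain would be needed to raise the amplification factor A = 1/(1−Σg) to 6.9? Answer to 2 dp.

Current total gain = 0.3725.
Target gain for A = 6.9: g* = 1 − 1/6.9 = 0.8551.
Additional gain needed = 0.8551 − 0.3725 = 0.48.

0.48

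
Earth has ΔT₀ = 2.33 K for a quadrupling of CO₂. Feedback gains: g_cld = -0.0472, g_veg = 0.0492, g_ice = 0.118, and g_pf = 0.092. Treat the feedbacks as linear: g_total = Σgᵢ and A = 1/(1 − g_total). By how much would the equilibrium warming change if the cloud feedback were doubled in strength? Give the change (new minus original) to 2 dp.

-0.17 K

Original: g = 0.212, ΔT = 2.33/(1−0.212) = 2.9569 K.
With doubled cloud: g' = 0.1648, ΔT' = 2.33/(1−0.1648) = 2.7898 K.
Change = 2.7898 − 2.9569 = -0.17 K.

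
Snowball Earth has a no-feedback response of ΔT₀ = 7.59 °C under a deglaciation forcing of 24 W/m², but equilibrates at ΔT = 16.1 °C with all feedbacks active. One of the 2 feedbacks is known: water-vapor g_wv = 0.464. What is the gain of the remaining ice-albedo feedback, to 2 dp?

0.06

Amplification A = ΔT/ΔT₀ = 16.1/7.59 = 2.121.
Total gain g = 1 − 1/A = 1 − 1/2.121 = 0.5285.
The known gain is 0.464.
g_ice = 0.5285 − 0.464 = 0.06.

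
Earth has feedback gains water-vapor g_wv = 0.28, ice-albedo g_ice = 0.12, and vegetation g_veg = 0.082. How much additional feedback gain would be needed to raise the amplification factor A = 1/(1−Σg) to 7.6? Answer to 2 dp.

Current total gain = 0.482.
Target gain for A = 7.6: g* = 1 − 1/7.6 = 0.8684.
Additional gain needed = 0.8684 − 0.482 = 0.39.

0.39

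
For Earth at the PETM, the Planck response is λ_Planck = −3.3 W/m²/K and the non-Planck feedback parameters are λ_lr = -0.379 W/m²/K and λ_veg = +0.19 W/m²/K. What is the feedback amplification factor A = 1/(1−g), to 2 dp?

Convert to gains: g_lr = -0.379/3.3 = -0.1148; g_veg = 0.19/3.3 = 0.05758.
Total gain g = -0.05722.
A = 1/(1 + 0.05722) = 0.95.

0.95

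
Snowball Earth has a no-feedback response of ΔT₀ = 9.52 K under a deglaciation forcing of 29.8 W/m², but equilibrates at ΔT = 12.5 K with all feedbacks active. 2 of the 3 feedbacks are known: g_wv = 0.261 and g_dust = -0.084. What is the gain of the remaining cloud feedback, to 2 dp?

Amplification A = ΔT/ΔT₀ = 12.5/9.52 = 1.313.
Total gain g = 1 − 1/A = 1 − 1/1.313 = 0.2384.
Known gains sum to 0.261 − 0.084 = 0.177.
g_cld = 0.2384 − 0.177 = 0.06.

0.06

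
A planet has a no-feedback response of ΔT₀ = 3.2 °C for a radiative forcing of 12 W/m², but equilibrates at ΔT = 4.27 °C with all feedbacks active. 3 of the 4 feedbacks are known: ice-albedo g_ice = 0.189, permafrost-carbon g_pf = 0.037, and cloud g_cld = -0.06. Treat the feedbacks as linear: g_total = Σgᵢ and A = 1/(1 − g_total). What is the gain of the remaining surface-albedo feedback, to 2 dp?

Amplification A = ΔT/ΔT₀ = 4.27/3.2 = 1.334.
Total gain g = 1 − 1/A = 1 − 1/1.334 = 0.2504.
Known gains sum to 0.189 + 0.037 − 0.06 = 0.166.
g_alb = 0.2504 − 0.166 = 0.08.

0.08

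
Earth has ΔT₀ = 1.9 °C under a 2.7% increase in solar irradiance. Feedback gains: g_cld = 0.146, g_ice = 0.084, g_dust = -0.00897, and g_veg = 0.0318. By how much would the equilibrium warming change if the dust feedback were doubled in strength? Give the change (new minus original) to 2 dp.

-0.03 °C

Original: g = 0.25283, ΔT = 1.9/(1−0.25283) = 2.5429 °C.
With doubled dust: g' = 0.24386, ΔT' = 1.9/(1−0.24386) = 2.5128 °C.
Change = 2.5128 − 2.5429 = -0.03 °C.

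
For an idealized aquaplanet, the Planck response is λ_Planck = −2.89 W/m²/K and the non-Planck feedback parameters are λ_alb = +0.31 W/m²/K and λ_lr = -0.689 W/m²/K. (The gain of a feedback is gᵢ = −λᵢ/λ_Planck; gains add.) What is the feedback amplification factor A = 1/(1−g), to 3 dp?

Convert to gains: g_alb = 0.31/2.89 = 0.1073; g_lr = -0.689/2.89 = -0.2384.
Total gain g = -0.1311.
A = 1/(1 + 0.1311) = 0.884.

0.884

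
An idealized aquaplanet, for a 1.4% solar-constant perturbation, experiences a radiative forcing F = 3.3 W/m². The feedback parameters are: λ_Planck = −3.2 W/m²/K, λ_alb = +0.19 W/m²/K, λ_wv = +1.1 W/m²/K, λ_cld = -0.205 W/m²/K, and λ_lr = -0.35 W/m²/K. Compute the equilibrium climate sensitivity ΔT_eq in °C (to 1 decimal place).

Net feedback parameter λ = (−3.2) + (+0.19) + (+1.1) + (-0.205) + (-0.35) = -2.465 W/m²/K.
ΔT = −F/λ = −3.3/(-2.465) = 1.3 °C.

1.3 °C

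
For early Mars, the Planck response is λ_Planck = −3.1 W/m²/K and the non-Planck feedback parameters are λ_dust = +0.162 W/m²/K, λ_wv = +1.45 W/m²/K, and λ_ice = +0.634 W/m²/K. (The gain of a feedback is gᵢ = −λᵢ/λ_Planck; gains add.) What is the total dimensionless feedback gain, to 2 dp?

Convert to gains: g_dust = 0.162/3.1 = 0.05226; g_wv = 1.45/3.1 = 0.4677; g_ice = 0.634/3.1 = 0.2045.
Total gain g = 0.72446.

0.72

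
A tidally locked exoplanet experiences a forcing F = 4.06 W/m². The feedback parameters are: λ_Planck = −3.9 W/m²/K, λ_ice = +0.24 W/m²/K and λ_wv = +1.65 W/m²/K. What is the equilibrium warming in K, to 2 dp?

Net feedback parameter λ = (−3.9) + (+0.24) + (+1.65) = -2.01 W/m²/K.
ΔT = −F/λ = −4.06/(-2.01) = 2.02 K.

2.02 K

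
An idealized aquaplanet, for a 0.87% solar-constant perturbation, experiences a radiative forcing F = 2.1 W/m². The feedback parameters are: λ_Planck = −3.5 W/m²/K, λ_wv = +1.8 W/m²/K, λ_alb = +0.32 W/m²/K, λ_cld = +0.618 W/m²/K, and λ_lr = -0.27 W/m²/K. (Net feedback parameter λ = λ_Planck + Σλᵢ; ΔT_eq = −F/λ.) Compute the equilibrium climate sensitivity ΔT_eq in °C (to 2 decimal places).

Net feedback parameter λ = (−3.5) + (+1.8) + (+0.32) + (+0.618) + (-0.27) = -1.032 W/m²/K.
ΔT = −F/λ = −2.1/(-1.032) = 2.03 °C.

2.03 °C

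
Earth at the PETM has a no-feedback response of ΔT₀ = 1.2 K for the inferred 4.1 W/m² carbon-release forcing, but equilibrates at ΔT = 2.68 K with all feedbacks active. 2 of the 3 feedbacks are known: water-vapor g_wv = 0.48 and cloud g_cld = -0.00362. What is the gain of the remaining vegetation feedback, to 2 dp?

Amplification A = ΔT/ΔT₀ = 2.68/1.2 = 2.233.
Total gain g = 1 − 1/A = 1 − 1/2.233 = 0.5522.
Known gains sum to 0.48 − 0.00362 = 0.47638.
g_veg = 0.5522 − 0.47638 = 0.08.

0.08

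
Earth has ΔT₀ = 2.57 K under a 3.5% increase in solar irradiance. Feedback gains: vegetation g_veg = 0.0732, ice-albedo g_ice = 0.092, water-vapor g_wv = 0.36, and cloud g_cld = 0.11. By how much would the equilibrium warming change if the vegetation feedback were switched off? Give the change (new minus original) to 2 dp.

Original: g = 0.6352, ΔT = 2.57/(1−0.6352) = 7.0450 K.
Without vegetation: g' = 0.562, ΔT' = 2.57/(1−0.562) = 5.8676 K.
Change = 5.8676 − 7.0450 = -1.18 K.

-1.18 K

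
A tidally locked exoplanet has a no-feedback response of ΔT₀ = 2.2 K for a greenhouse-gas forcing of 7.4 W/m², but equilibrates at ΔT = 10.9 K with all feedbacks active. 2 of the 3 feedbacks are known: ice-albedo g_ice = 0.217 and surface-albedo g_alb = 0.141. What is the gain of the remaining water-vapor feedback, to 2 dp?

0.44

Amplification A = ΔT/ΔT₀ = 10.9/2.2 = 4.955.
Total gain g = 1 − 1/A = 1 − 1/4.955 = 0.7982.
Known gains sum to 0.217 + 0.141 = 0.358.
g_wv = 0.7982 − 0.358 = 0.44.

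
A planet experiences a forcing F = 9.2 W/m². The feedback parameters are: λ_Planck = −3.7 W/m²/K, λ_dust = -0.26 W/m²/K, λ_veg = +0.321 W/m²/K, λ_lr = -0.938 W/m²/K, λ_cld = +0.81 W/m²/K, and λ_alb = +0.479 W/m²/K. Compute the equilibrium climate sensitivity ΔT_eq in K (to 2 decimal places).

Net feedback parameter λ = (−3.7) + (-0.26) + (+0.321) + (-0.938) + (+0.81) + (+0.479) = -3.288 W/m²/K.
ΔT = −F/λ = −9.2/(-3.288) = 2.80 K.

2.80 K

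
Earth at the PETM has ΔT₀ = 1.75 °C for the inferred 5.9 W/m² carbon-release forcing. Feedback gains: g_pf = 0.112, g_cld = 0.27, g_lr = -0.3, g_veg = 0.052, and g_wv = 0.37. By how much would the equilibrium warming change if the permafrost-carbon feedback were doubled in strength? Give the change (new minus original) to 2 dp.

1.03 °C

Original: g = 0.504, ΔT = 1.75/(1−0.504) = 3.5282 °C.
With doubled permafrost-carbon: g' = 0.616, ΔT' = 1.75/(1−0.616) = 4.5573 °C.
Change = 4.5573 − 3.5282 = 1.03 °C.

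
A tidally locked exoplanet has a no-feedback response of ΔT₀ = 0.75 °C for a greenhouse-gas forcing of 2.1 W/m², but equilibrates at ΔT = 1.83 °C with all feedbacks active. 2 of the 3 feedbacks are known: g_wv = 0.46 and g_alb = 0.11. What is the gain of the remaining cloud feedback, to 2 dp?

0.02

Amplification A = ΔT/ΔT₀ = 1.83/0.75 = 2.44.
Total gain g = 1 − 1/A = 1 − 1/2.44 = 0.5902.
Known gains sum to 0.46 + 0.11 = 0.57.
g_cld = 0.5902 − 0.57 = 0.02.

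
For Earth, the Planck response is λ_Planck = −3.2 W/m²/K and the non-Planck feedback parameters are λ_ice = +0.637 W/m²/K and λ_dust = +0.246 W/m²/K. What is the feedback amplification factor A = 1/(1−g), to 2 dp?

1.38

Convert to gains: g_ice = 0.637/3.2 = 0.1991; g_dust = 0.246/3.2 = 0.07687.
Total gain g = 0.27597.
A = 1/(1 − 0.27597) = 1.38.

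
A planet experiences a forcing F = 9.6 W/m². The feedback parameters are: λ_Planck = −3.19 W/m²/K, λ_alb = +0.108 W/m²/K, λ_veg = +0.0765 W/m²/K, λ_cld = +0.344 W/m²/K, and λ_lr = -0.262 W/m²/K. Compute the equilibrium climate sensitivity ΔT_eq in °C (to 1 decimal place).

Net feedback parameter λ = (−3.19) + (+0.108) + (+0.0765) + (+0.344) + (-0.262) = -2.9235 W/m²/K.
ΔT = −F/λ = −9.6/(-2.9235) = 3.3 °C.

3.3 °C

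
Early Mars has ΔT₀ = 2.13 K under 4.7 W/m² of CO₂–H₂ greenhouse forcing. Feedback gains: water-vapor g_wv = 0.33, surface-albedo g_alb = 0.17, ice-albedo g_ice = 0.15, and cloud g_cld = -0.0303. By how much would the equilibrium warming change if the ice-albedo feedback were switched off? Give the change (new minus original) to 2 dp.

-1.58 K

Original: g = 0.6197, ΔT = 2.13/(1−0.6197) = 5.6008 K.
Without ice-albedo: g' = 0.4697, ΔT' = 2.13/(1−0.4697) = 4.0166 K.
Change = 4.0166 − 5.6008 = -1.58 K.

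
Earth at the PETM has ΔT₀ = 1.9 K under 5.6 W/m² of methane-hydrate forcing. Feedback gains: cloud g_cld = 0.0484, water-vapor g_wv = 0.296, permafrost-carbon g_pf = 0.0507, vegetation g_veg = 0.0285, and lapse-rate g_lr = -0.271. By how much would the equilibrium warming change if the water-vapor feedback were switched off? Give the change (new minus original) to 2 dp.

-0.58 K

Original: g = 0.1526, ΔT = 1.9/(1−0.1526) = 2.2422 K.
Without water-vapor: g' = -0.1434, ΔT' = 1.9/(1+0.1434) = 1.6617 K.
Change = 1.6617 − 2.2422 = -0.58 K.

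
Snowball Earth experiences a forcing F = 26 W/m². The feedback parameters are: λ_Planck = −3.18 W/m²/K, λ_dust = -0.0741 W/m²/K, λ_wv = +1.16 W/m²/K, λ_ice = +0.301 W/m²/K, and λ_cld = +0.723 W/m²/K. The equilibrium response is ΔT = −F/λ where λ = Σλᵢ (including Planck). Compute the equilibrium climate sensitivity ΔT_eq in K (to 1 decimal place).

Net feedback parameter λ = (−3.18) + (-0.0741) + (+1.16) + (+0.301) + (+0.723) = -1.0701 W/m²/K.
ΔT = −F/λ = −26/(-1.0701) = 24.3 K.

24.3 K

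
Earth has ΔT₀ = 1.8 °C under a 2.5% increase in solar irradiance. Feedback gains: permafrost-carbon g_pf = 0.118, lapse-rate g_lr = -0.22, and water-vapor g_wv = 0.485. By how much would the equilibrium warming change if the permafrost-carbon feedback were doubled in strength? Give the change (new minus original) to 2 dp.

Original: g = 0.383, ΔT = 1.8/(1−0.383) = 2.9173 °C.
With doubled permafrost-carbon: g' = 0.501, ΔT' = 1.8/(1−0.501) = 3.6072 °C.
Change = 3.6072 − 2.9173 = 0.69 °C.

0.69 °C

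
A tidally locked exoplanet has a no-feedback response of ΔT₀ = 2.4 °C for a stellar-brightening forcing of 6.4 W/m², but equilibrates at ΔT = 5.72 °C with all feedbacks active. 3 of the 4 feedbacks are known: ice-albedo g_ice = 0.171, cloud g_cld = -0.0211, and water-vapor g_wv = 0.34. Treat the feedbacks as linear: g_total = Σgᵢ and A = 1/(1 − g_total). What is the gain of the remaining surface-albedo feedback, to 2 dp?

0.09

Amplification A = ΔT/ΔT₀ = 5.72/2.4 = 2.383.
Total gain g = 1 − 1/A = 1 − 1/2.383 = 0.5804.
Known gains sum to 0.171 − 0.0211 + 0.34 = 0.4899.
g_alb = 0.5804 − 0.4899 = 0.09.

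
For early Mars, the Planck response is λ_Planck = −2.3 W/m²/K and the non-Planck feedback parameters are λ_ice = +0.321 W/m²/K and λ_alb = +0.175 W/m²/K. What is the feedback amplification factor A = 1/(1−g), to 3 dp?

Convert to gains: g_ice = 0.321/2.3 = 0.1396; g_alb = 0.175/2.3 = 0.07609.
Total gain g = 0.21569.
A = 1/(1 − 0.21569) = 1.275.

1.275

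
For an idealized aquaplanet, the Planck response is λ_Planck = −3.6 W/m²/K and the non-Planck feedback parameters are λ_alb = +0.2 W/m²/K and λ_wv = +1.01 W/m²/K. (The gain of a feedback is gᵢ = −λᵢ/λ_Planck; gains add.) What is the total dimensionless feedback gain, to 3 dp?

0.336

Convert to gains: g_alb = 0.2/3.6 = 0.05556; g_wv = 1.01/3.6 = 0.2806.
Total gain g = 0.33616.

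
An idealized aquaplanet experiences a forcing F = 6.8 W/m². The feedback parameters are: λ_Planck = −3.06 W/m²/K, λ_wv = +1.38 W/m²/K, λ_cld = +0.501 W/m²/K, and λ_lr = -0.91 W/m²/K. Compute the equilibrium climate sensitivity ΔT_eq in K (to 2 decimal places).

Net feedback parameter λ = (−3.06) + (+1.38) + (+0.501) + (-0.91) = -2.089 W/m²/K.
ΔT = −F/λ = −6.8/(-2.089) = 3.26 K.

3.26 K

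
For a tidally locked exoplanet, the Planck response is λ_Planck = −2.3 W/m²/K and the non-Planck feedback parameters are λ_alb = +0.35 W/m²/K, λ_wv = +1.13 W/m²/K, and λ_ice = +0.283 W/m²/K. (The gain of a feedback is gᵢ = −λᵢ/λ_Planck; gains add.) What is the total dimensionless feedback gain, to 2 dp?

Convert to gains: g_alb = 0.35/2.3 = 0.1522; g_wv = 1.13/2.3 = 0.4913; g_ice = 0.283/2.3 = 0.123.
Total gain g = 0.7665.

0.77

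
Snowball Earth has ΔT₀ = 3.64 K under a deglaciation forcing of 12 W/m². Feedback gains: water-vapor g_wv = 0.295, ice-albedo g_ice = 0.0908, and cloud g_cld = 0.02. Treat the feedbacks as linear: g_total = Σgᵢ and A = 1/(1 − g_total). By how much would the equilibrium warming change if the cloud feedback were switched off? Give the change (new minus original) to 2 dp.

-0.20 K

Original: g = 0.4058, ΔT = 3.64/(1−0.4058) = 6.1259 K.
Without cloud: g' = 0.3858, ΔT' = 3.64/(1−0.3858) = 5.9264 K.
Change = 5.9264 − 6.1259 = -0.20 K.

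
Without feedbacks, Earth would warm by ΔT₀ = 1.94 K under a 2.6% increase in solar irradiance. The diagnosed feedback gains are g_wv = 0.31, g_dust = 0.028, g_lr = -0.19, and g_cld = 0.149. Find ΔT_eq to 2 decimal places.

Total gain g = 0.31 + 0.028 − 0.19 + 0.149 = 0.297.
Amplification A = 1/(1 − 0.297) = 1.422.
ΔT = 1.94 × 1.422 = 2.76 K.

2.76 K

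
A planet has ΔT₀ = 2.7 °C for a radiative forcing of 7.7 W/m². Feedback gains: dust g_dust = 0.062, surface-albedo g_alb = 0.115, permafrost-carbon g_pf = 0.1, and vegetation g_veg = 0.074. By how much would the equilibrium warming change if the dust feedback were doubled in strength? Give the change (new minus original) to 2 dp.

0.44 °C

Original: g = 0.351, ΔT = 2.7/(1−0.351) = 4.1602 °C.
With doubled dust: g' = 0.413, ΔT' = 2.7/(1−0.413) = 4.5997 °C.
Change = 4.5997 − 4.1602 = 0.44 °C.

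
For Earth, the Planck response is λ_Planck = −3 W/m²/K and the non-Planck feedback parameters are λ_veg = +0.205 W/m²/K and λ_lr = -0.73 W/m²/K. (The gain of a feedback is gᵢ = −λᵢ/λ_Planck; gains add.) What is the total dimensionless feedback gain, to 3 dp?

Convert to gains: g_veg = 0.205/3 = 0.06833; g_lr = -0.73/3 = -0.2433.
Total gain g = -0.17497.

-0.175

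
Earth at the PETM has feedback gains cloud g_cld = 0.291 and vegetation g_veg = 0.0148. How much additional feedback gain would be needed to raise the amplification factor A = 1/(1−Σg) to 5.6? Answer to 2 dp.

Current total gain = 0.3058.
Target gain for A = 5.6: g* = 1 − 1/5.6 = 0.8214.
Additional gain needed = 0.8214 − 0.3058 = 0.52.

0.52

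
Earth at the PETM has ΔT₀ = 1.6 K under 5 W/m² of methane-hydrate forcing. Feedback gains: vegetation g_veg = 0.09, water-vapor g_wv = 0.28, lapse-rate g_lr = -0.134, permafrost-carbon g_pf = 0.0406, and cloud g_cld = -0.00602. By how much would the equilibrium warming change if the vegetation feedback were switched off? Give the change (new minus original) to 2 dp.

Original: g = 0.27058, ΔT = 1.6/(1−0.27058) = 2.1935 K.
Without vegetation: g' = 0.18058, ΔT' = 1.6/(1−0.18058) = 1.9526 K.
Change = 1.9526 − 2.1935 = -0.24 K.

-0.24 K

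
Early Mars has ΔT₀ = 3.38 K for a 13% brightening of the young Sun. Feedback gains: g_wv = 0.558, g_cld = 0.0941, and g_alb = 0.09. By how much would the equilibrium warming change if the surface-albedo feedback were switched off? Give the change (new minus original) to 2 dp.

-3.39 K

Original: g = 0.7421, ΔT = 3.38/(1−0.7421) = 13.1059 K.
Without surface-albedo: g' = 0.6521, ΔT' = 3.38/(1−0.6521) = 9.7154 K.
Change = 9.7154 − 13.1059 = -3.39 K.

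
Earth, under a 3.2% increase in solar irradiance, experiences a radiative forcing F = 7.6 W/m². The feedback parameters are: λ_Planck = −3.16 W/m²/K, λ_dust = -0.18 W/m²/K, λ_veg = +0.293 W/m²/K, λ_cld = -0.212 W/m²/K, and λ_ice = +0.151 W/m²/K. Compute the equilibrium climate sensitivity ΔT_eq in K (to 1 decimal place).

2.4 K

Net feedback parameter λ = (−3.16) + (-0.18) + (+0.293) + (-0.212) + (+0.151) = -3.108 W/m²/K.
ΔT = −F/λ = −7.6/(-3.108) = 2.4 K.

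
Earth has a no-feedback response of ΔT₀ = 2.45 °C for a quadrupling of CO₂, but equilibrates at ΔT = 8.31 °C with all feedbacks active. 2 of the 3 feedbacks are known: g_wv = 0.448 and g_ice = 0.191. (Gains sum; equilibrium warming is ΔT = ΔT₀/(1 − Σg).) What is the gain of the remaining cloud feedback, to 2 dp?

Amplification A = ΔT/ΔT₀ = 8.31/2.45 = 3.392.
Total gain g = 1 − 1/A = 1 − 1/3.392 = 0.7052.
Known gains sum to 0.448 + 0.191 = 0.639.
g_cld = 0.7052 − 0.639 = 0.07.

0.07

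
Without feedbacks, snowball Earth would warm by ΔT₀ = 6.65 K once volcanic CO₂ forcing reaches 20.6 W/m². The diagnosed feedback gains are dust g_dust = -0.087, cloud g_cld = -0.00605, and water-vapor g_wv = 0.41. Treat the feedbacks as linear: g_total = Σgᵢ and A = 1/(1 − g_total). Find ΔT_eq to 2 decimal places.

9.74 K

Total gain g = -0.087 − 0.00605 + 0.41 = 0.31695.
Amplification A = 1/(1 − 0.31695) = 1.464.
ΔT = 6.65 × 1.464 = 9.74 K.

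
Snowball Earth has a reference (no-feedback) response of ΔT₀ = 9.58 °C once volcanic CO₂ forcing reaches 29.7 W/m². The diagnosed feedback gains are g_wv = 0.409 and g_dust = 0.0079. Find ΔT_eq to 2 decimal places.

Total gain g = 0.409 + 0.0079 = 0.4169.
Amplification A = 1/(1 − 0.4169) = 1.715.
ΔT = 9.58 × 1.715 = 16.43 °C.

16.43 °C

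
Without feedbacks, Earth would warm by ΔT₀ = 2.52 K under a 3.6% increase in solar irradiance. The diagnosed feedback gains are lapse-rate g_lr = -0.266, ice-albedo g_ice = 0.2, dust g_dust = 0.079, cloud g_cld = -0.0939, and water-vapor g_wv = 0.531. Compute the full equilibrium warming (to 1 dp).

Total gain g = -0.266 + 0.2 + 0.079 − 0.0939 + 0.531 = 0.4501.
Amplification A = 1/(1 − 0.4501) = 1.819.
ΔT = 2.52 × 1.819 = 4.6 K.

4.6 K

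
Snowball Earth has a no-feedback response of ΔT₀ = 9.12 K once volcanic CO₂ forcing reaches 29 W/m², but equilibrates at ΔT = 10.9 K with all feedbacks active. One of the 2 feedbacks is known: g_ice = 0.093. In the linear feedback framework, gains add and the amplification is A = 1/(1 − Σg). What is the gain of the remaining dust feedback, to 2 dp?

Amplification A = ΔT/ΔT₀ = 10.9/9.12 = 1.195.
Total gain g = 1 − 1/A = 1 − 1/1.195 = 0.1632.
The known gain is 0.093.
g_dust = 0.1632 − 0.093 = 0.07.

0.07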